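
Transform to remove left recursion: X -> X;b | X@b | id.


Left-recursive alternatives: X;b, X@b; non-recursive: id
Introduce X': X -> idX', X' -> ;bX' | @bX' | ε


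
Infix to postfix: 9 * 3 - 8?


Left to right (same or higher precedence on left)
Postfix: 9 3 * 8 -


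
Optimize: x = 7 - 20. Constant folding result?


7 - 20 = -13 at compile time
Optimized: x = -13


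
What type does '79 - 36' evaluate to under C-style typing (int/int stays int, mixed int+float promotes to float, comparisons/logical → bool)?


Operand types: int - int
Rule: mixed int/float promotes to float; int/int stays int
Result type: int


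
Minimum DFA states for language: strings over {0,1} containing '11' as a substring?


KMP-style automaton: 2 progress states + 1 absorbing accept = 3
Minimal DFA: 3 states


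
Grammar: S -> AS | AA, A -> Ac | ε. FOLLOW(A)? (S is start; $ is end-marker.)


$ ∈ FOLLOW(S). For each A -> αBβ: add FIRST(β)\{ε} to FOLLOW(B); if β nullable, add FOLLOW(A).
FOLLOW(A) = {$, c}


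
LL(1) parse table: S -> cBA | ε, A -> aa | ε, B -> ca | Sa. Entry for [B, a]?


For [B, a]: 'a' ∈ FIRST(Sa)
Entry: B -> Sa


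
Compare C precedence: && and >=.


'>=' is relational (level 7); '&&' is logical AND (level 2)
Higher level binds tighter
'>=' has higher precedence than '&&'


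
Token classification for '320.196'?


Pattern: digits with a decimal point
Type: FLOAT_LITERAL


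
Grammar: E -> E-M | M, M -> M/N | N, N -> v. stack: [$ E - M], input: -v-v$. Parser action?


handle 'E-M' on top; lookahead ∈ FOLLOW(E) = {-, $}
Action: reduce (E -> E-M)


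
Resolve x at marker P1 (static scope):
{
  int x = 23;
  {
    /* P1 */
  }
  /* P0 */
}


P1's block does not declare x; resolves to the enclosing declaration at depth 0
x = 23


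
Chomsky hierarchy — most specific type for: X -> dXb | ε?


Single nonterminal LHS, but d^n b^n is not regular
Classification: Type 2 (Context-Free)


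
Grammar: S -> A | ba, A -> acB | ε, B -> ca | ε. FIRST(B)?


Per alternative of B: FIRST(ca) = {c}; FIRST(ε) = {ε}
FIRST(B) = {c, ε}


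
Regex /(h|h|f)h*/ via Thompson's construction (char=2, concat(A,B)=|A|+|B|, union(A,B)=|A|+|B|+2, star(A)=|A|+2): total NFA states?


Syntax tree has 4 char leaf(s), 2 union(s), 1 star(s)
chars contribute 4×2 = 8; each union adds +2; each star adds +2
Total: 8 + 4 + 2 = 14 states


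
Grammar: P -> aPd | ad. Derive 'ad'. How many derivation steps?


Derivation: P => ad
Steps: 1


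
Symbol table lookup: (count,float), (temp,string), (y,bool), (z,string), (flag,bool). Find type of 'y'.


Lookup 'y' → type bool


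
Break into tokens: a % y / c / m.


Scan left to right, longest-match per lexeme
Tokens: ID(a), OP(%), ID(y), OP(/), ID(c), OP(/), ID(m)


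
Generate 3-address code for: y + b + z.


Break into single-operator statements:
t1 = y + b
t2 = t1 + z


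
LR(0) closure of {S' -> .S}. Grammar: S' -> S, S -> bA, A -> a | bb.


Start: S' -> .S
For each item with dot before a nonterminal B, add B -> .γ for every B-production
Closure: [S' -> .S, S -> .bA]


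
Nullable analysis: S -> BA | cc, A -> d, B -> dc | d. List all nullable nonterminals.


A nonterminal is nullable iff some alternative derives ε (directly, or every symbol in it is nullable)
Nullable: {}


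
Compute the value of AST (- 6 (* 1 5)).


Evaluate inner: (* 1 5) = 5
Evaluate root: (- 6 5) = 1
Result: 1


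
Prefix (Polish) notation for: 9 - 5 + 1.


left-to-right (same/higher precedence on left): tree is (+ (- 9 5) 1)
Prefix: + - 9 5 1


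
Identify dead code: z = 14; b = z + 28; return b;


z is read by b's definition; b is returned
No dead code


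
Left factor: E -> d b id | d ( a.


Common prefix: 'd'
Factored: E -> d E', E' -> b id | ( a


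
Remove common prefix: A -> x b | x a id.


Common prefix: 'x'
Factored: A -> x A', A' -> b | a id


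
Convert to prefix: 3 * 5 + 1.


left-to-right (same/higher precedence on left): tree is (+ (* 3 5) 1)
Prefix: + * 3 5 1


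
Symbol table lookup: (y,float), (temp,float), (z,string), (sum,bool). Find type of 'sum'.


Lookup 'sum' → type bool


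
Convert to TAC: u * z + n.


Break into single-operator statements:
t1 = u * z
t2 = t1 + n


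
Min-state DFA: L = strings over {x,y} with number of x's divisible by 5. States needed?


Track (count of x) mod 5: states 0..4, accept at 0
Minimal DFA: 5 states


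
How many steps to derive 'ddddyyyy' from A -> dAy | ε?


Derivation: A => dAy => ddAyy => dddAyyy => ddddAyyyy => ddddyyyy
Steps: 5


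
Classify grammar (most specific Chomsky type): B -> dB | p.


Right-linear: every RHS is a terminal or a terminal followed by one nonterminal
Classification: Type 3 (Regular)


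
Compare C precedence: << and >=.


'<<' is shift (level 8); '>=' is relational (level 7)
Higher level binds tighter
'<<' has higher precedence than '>='


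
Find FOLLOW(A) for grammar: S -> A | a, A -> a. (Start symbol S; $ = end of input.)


$ ∈ FOLLOW(S). For each A -> αBβ: add FIRST(β)\{ε} to FOLLOW(B); if β nullable, add FOLLOW(A).
FOLLOW(A) = {$}


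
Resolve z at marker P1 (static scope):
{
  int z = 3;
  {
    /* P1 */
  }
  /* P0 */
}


P1's block does not declare z; resolves to the enclosing declaration at depth 0
z = 3


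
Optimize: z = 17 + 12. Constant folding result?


17 + 12 = 29 at compile time
Optimized: z = 29


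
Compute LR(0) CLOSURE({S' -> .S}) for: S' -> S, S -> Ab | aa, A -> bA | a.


Start: S' -> .S
For each item with dot before a nonterminal B, add B -> .γ for every B-production
Closure: [S' -> .S, S -> .Ab, S -> .aa, A -> .bA, A -> .a]


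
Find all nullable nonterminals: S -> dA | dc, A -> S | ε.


A nonterminal is nullable iff some alternative derives ε (directly, or every symbol in it is nullable)
Nullable: {A}


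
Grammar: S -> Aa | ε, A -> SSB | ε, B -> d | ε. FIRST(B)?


Per alternative of B: FIRST(d) = {d}; FIRST(ε) = {ε}
FIRST(B) = {d, ε}


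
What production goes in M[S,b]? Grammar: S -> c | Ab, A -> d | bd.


For [S, b]: 'b' ∈ FIRST(Ab)
Entry: S -> Ab


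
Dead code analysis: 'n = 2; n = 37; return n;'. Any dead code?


first assignment to n is overwritten before any read
Dead: 'n = 2'


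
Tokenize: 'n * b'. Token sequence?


Scan left to right, longest-match per lexeme
Tokens: ID(n), OP(*), ID(b)


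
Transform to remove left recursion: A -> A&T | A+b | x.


Left-recursive alternatives: A&T, A+b; non-recursive: x
Introduce A': A -> xA', A' -> &TA' | +bA' | ε


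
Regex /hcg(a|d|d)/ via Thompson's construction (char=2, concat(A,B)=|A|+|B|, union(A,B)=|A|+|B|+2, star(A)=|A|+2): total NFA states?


Syntax tree has 6 char leaf(s), 2 union(s), 0 star(s)
chars contribute 6×2 = 12; each union adds +2; each star adds +2
Total: 12 + 4 + 0 = 16 states


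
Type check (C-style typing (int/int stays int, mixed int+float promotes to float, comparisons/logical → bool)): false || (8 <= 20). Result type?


Operand types: bool || bool
Rule: logical operators take bool operands and yield bool
Result type: bool


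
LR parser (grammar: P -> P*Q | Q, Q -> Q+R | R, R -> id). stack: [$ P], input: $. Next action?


start symbol P on stack, input exhausted
Action: accept


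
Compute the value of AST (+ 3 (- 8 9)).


Evaluate inner: (- 8 9) = -1
Evaluate root: (+ 3 -1) = 2
Result: 2


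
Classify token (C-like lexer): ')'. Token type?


Pattern: delimiter/punctuation
Type: PUNCTUATION


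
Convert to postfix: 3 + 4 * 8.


* has higher precedence, evaluate 4*8 first
Postfix: 3 4 8 * +


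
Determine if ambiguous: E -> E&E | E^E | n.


'n&n^n' has two parse trees (no precedence encoded between & and ^)
Ambiguous


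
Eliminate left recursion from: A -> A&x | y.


Left-recursive alternatives: A&x; non-recursive: y
Introduce A': A -> yA', A' -> &xA' | ε


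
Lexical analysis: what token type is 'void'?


Pattern: reserved word
Type: KEYWORD


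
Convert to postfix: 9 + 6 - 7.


Left to right (same or higher precedence on left)
Postfix: 9 6 + 7 -


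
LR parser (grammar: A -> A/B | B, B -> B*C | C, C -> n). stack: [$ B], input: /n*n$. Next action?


lookahead ∉ {*} so B won't extend; reduce A -> B
Action: reduce (A -> B)


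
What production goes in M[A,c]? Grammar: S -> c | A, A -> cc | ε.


For [A, c]: 'c' ∈ FIRST(cc)
Entry: A -> cc


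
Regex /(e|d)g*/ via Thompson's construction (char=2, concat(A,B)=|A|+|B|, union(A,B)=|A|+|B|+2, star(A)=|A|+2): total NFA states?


Syntax tree has 3 char leaf(s), 1 union(s), 1 star(s)
chars contribute 3×2 = 6; each union adds +2; each star adds +2
Total: 6 + 2 + 2 = 10 states


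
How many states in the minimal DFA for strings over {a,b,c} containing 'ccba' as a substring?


KMP-style automaton: 4 progress states + 1 absorbing accept = 5
Minimal DFA: 5 states


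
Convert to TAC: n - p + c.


Break into single-operator statements:
t1 = n - p
t2 = t1 + c


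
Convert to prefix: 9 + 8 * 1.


'*' binds tighter: tree is (+ 9 (* 8 1))
Prefix: + 9 * 8 1


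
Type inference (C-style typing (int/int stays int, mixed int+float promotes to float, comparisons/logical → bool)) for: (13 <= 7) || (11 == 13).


Operand types: bool || bool
Rule: logical operators take bool operands and yield bool
Result type: bool


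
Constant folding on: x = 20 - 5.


20 - 5 = 15 at compile time
Optimized: x = 15


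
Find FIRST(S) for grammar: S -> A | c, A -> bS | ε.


Per alternative of S: FIRST(A) = {b, ε}; FIRST(c) = {c}
FIRST(S) = {b, c, ε}


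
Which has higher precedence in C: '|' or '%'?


'%' is multiplicative (level 10); '|' is bitwise OR (level 3)
Higher level binds tighter
'%' has higher precedence than '|'


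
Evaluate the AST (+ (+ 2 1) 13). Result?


Evaluate inner: (+ 2 1) = 3
Evaluate root: (+ 3 13) = 16
Result: 16


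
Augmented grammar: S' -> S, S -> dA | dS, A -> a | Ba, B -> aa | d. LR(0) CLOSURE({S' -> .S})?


Start: S' -> .S
For each item with dot before a nonterminal B, add B -> .γ for every B-production
Closure: [S' -> .S, S -> .dA, S -> .dS]


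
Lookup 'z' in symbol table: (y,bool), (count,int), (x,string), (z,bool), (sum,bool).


Lookup 'z' → type bool


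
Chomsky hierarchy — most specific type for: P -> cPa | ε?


Single nonterminal LHS, but c^n a^n is not regular
Classification: Type 2 (Context-Free)


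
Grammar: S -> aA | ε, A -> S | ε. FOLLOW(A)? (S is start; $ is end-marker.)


$ ∈ FOLLOW(S). For each A -> αBβ: add FIRST(β)\{ε} to FOLLOW(B); if β nullable, add FOLLOW(A).
FOLLOW(A) = {$}


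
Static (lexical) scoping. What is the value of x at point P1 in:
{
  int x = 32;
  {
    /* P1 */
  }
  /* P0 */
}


P1's block does not declare x; resolves to the enclosing declaration at depth 0
x = 32


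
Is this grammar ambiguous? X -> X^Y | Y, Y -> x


precedence layered via separate nonterminal Y: deterministic
Unambiguous


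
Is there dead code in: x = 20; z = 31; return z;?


x is assigned but never read
Dead: 'x = 20'


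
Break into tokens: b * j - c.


Scan left to right, longest-match per lexeme
Tokens: ID(b), OP(*), ID(j), OP(-), ID(c)


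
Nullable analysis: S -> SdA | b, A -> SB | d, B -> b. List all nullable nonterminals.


A nonterminal is nullable iff some alternative derives ε (directly, or every symbol in it is nullable)
Nullable: {}


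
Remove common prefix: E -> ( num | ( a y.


Common prefix: '('
Factored: E -> ( E', E' -> num | a y


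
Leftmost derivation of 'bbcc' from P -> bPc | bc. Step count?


Derivation: P => bPc => bbcc
Steps: 2


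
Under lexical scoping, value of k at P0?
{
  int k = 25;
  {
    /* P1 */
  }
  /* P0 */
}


k declared in the same block as P0
k = 25


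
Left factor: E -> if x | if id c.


Common prefix: 'if'
Factored: E -> if E', E' -> x | id c


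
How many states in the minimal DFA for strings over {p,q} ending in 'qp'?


Track the longest suffix of input matching a prefix of 'qp': 3 classes (prefixes of length 0..2)
Minimal DFA: 3 states


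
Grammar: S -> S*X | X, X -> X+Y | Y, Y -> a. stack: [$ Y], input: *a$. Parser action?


'Y' (not preceded by X+) is the handle for X -> Y
Action: reduce (X -> Y)


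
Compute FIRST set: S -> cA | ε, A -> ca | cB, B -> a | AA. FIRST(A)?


Per alternative of A: FIRST(ca) = {c}; FIRST(cB) = {c}
FIRST(A) = {c}


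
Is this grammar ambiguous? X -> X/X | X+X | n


'n/n+n' has two parse trees (no precedence encoded between / and +)
Ambiguous


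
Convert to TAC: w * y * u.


Break into single-operator statements:
t1 = w * y
t2 = t1 * u


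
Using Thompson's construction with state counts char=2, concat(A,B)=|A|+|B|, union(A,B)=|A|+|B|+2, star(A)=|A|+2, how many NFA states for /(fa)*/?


Syntax tree has 2 char leaf(s), 0 union(s), 1 star(s)
chars contribute 2×2 = 4; each union adds +2; each star adds +2
Total: 4 + 0 + 2 = 6 states


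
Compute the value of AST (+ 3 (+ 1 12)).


Evaluate inner: (+ 1 12) = 13
Evaluate root: (+ 3 13) = 16
Result: 16


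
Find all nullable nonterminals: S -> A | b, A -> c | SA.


A nonterminal is nullable iff some alternative derives ε (directly, or every symbol in it is nullable)
Nullable: {}


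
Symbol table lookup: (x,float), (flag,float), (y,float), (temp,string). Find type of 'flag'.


Lookup 'flag' → type float


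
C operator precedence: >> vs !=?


'>>' is shift (level 8); '!=' is equality (level 6)
Higher level binds tighter
'>>' has higher precedence than '!='


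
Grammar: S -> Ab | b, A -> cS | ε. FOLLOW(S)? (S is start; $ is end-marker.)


$ ∈ FOLLOW(S). For each A -> αBβ: add FIRST(β)\{ε} to FOLLOW(B); if β nullable, add FOLLOW(A).
FOLLOW(S) = {$, b}


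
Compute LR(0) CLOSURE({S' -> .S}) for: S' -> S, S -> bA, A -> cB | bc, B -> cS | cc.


Start: S' -> .S
For each item with dot before a nonterminal B, add B -> .γ for every B-production
Closure: [S' -> .S, S -> .bA]


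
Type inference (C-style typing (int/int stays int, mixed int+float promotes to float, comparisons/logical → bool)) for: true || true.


Operand types: bool || bool
Rule: logical operators take bool operands and yield bool
Result type: bool


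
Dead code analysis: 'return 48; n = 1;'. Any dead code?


statement follows a return and is unreachable
Dead: 'n = 1'


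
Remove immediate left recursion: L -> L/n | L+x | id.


Left-recursive alternatives: L/n, L+x; non-recursive: id
Introduce L': L -> idL', L' -> /nL' | +xL' | ε


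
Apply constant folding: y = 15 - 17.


15 - 17 = -2 at compile time
Optimized: y = -2


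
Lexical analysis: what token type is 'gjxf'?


Pattern: letter/underscore followed by alphanumerics, not a keyword
Type: IDENTIFIER


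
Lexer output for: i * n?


Scan left to right, longest-match per lexeme
Tokens: ID(i), OP(*), ID(n)


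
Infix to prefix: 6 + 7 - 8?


left-to-right (same/higher precedence on left): tree is (- (+ 6 7) 8)
Prefix: - + 6 7 8


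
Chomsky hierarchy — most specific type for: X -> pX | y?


Right-linear: every RHS is a terminal or a terminal followed by one nonterminal
Classification: Type 3 (Regular)


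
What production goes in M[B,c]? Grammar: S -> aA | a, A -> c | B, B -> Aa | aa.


For [B, c]: 'c' ∈ FIRST(Aa)
Entry: B -> Aa


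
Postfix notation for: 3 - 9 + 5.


Left to right (same or higher precedence on left)
Postfix: 3 9 - 5 +


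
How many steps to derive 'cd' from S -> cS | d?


Derivation: S => cS => cd
Steps: 2


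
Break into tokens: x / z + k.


Scan left to right, longest-match per lexeme
Tokens: ID(x), OP(/), ID(z), OP(+), ID(k)


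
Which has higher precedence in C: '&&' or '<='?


'<=' is relational (level 7); '&&' is logical AND (level 2)
Higher level binds tighter
'<=' has higher precedence than '&&'


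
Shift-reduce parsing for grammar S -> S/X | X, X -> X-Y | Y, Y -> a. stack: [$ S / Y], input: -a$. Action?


'Y' (not preceded by X-) is the handle for X -> Y
Action: reduce (X -> Y)


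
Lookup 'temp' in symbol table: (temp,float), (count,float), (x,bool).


Lookup 'temp' → type float


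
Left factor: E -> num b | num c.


Common prefix: 'num'
Factored: E -> num E', E' -> b | c


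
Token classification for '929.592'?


Pattern: digits with a decimal point
Type: FLOAT_LITERAL


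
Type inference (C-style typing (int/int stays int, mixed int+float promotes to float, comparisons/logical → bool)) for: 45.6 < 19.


Operand types: float < int
Rule: comparison yields bool
Result type: bool


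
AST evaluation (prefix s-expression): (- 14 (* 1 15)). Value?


Evaluate inner: (* 1 15) = 15
Evaluate root: (- 14 15) = -1
Result: -1


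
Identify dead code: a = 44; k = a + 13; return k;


a is read by k's definition; k is returned
No dead code


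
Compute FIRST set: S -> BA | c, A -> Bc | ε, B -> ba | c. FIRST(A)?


Per alternative of A: FIRST(Bc) = {b, c}; FIRST(ε) = {ε}
FIRST(A) = {b, c, ε}


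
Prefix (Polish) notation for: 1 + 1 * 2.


'*' binds tighter: tree is (+ 1 (* 1 2))
Prefix: + 1 * 1 2


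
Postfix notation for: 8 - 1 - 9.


Left to right (same or higher precedence on left)
Postfix: 8 1 - 9 -


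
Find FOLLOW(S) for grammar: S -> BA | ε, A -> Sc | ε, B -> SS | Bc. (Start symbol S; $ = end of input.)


$ ∈ FOLLOW(S). For each A -> αBβ: add FIRST(β)\{ε} to FOLLOW(B); if β nullable, add FOLLOW(A).
FOLLOW(S) = {$, c}


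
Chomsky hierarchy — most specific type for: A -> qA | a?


Right-linear: every RHS is a terminal or a terminal followed by one nonterminal
Classification: Type 3 (Regular)


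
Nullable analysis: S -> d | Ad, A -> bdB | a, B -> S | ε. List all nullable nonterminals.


A nonterminal is nullable iff some alternative derives ε (directly, or every symbol in it is nullable)
Nullable: {B}


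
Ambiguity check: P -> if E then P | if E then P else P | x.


dangling else: 'if E then if E then x else x' parses two ways
Ambiguous


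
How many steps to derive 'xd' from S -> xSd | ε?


Derivation: S => xSd => xd
Steps: 2


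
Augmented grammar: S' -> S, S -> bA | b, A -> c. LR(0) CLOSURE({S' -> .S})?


Start: S' -> .S
For each item with dot before a nonterminal B, add B -> .γ for every B-production
Closure: [S' -> .S, S -> .bA, S -> .b]


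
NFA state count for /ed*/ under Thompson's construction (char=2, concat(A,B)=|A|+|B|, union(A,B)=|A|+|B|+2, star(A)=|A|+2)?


Syntax tree has 2 char leaf(s), 0 union(s), 1 star(s)
chars contribute 2×2 = 4; each union adds +2; each star adds +2
Total: 4 + 0 + 2 = 6 states


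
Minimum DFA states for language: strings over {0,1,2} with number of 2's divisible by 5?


Track (count of 2) mod 5: states 0..4, accept at 0
Minimal DFA: 5 states


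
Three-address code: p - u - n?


Break into single-operator statements:
t1 = p - u
t2 = t1 - n


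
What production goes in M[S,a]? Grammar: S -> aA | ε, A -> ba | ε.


For [S, a]: 'a' ∈ FIRST(aA)
Entry: S -> aA


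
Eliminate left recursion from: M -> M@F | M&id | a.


Left-recursive alternatives: M@F, M&id; non-recursive: a
Introduce M': M -> aM', M' -> @FM' | &idM' | ε


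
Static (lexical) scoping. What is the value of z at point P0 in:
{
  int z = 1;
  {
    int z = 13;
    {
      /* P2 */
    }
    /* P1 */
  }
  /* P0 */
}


z declared in the same block as P0
z = 1


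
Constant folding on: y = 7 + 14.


7 + 14 = 21 at compile time
Optimized: y = 21


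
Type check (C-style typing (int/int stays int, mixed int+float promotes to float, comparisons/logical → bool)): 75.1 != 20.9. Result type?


Operand types: float != float
Rule: comparison yields bool
Result type: bool


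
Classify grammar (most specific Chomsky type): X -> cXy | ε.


Single nonterminal LHS, but c^n y^n is not regular
Classification: Type 2 (Context-Free)


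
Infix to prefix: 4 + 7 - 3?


left-to-right (same/higher precedence on left): tree is (- (+ 4 7) 3)
Prefix: - + 4 7 3


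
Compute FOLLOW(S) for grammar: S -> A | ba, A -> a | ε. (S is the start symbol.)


$ ∈ FOLLOW(S). For each A -> αBβ: add FIRST(β)\{ε} to FOLLOW(B); if β nullable, add FOLLOW(A).
FOLLOW(S) = {$}


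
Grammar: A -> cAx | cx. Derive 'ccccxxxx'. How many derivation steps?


Derivation: A => cAx => ccAxx => cccAxxx => ccccxxxx
Steps: 4


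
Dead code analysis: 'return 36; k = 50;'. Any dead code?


statement follows a return and is unreachable
Dead: 'k = 50'


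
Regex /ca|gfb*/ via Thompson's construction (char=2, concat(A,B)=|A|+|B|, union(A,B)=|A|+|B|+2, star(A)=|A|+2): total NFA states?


Syntax tree has 5 char leaf(s), 1 union(s), 1 star(s)
chars contribute 5×2 = 10; each union adds +2; each star adds +2
Total: 10 + 2 + 2 = 14 states


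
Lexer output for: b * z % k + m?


Scan left to right, longest-match per lexeme
Tokens: ID(b), OP(*), ID(z), OP(%), ID(k), OP(+), ID(m)


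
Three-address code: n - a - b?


Break into single-operator statements:
t1 = n - a
t2 = t1 - b


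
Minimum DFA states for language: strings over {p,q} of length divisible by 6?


Track length mod 6: states 0..5, accept at 0
Minimal DFA: 6 states


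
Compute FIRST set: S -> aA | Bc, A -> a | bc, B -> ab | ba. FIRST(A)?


Per alternative of A: FIRST(a) = {a}; FIRST(bc) = {b}
FIRST(A) = {a, b}


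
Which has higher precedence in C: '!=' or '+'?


'+' is additive (level 9); '!=' is equality (level 6)
Higher level binds tighter
'+' has higher precedence than '!='


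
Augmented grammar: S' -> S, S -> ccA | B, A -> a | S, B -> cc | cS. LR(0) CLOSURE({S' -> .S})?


Start: S' -> .S
For each item with dot before a nonterminal B, add B -> .γ for every B-production
Closure: [S' -> .S, S -> .ccA, S -> .B, B -> .cc, B -> .cS]


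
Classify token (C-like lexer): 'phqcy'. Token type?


Pattern: letter/underscore followed by alphanumerics, not a keyword
Type: IDENTIFIER


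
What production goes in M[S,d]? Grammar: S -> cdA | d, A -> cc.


For [S, d]: 'd' ∈ FIRST(d)
Entry: S -> d


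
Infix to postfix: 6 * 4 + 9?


Left to right (same or higher precedence on left)
Postfix: 6 4 * 9 +


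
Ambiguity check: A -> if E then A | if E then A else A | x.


dangling else: 'if E then if E then x else x' parses two ways
Ambiguous


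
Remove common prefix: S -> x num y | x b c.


Common prefix: 'x'
Factored: S -> x S', S' -> num y | b c


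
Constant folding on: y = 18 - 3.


18 - 3 = 15 at compile time
Optimized: y = 15


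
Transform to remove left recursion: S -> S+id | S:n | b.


Left-recursive alternatives: S+id, S:n; non-recursive: b
Introduce S': S -> bS', S' -> +idS' | :nS' | ε


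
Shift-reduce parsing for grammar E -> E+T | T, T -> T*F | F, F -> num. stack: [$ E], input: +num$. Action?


shift '+' to continue E -> E+T
Action: shift


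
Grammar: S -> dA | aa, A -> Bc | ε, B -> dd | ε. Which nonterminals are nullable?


A nonterminal is nullable iff some alternative derives ε (directly, or every symbol in it is nullable)
Nullable: {A, B}


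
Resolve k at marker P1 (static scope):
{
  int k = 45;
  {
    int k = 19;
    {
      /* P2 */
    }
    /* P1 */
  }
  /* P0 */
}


k declared in the same block as P1
k = 19


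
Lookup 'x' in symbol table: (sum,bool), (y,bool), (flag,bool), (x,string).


Lookup 'x' → type string


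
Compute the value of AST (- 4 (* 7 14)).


Evaluate inner: (* 7 14) = 98
Evaluate root: (- 4 98) = -94
Result: -94


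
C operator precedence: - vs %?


'%' is multiplicative (level 10); '-' is additive (level 9)
Higher level binds tighter
'%' has higher precedence than '-'


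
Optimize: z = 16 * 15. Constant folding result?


16 * 15 = 240 at compile time
Optimized: z = 240


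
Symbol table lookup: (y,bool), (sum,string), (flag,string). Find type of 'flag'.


Lookup 'flag' → type string


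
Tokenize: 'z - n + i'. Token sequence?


Scan left to right, longest-match per lexeme
Tokens: ID(z), OP(-), ID(n), OP(+), ID(i)


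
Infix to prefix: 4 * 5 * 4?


left-to-right (same/higher precedence on left): tree is (* (* 4 5) 4)
Prefix: * * 4 5 4


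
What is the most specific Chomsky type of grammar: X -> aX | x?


Right-linear: every RHS is a terminal or a terminal followed by one nonterminal
Classification: Type 3 (Regular)


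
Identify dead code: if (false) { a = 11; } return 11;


condition is constant false, so the whole block is unreachable
Dead: 'if (false) { a = 11; }'


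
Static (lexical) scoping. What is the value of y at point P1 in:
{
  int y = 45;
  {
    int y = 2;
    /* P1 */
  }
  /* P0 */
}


y declared in the same block as P1
y = 2


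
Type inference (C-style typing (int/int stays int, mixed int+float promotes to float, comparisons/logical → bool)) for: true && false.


Operand types: bool && bool
Rule: logical operators take bool operands and yield bool
Result type: bool


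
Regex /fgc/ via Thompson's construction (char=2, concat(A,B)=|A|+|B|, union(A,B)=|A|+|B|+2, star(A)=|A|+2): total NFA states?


Syntax tree has 3 char leaf(s), 0 union(s), 0 star(s)
chars contribute 3×2 = 6; each union adds +2; each star adds +2
Total: 6 + 0 + 0 = 6 states


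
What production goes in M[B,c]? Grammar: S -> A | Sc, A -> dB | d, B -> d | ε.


For [B, c]: ε is nullable and 'c' ∈ FOLLOW(B)
Entry: B -> ε


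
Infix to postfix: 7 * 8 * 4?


Left to right (same or higher precedence on left)
Postfix: 7 8 * 4 *


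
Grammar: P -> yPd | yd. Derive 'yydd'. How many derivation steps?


Derivation: P => yPd => yydd
Steps: 2


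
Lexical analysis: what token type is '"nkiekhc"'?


Pattern: double-quoted sequence
Type: STRING_LITERAL


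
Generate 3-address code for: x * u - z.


Break into single-operator statements:
t1 = x * u
t2 = t1 - z


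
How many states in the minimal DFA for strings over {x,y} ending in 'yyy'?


Track the longest suffix of input matching a prefix of 'yyy': 4 classes (prefixes of length 0..3)
Minimal DFA: 4 states


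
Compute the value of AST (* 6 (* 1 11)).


Evaluate inner: (* 1 11) = 11
Evaluate root: (* 6 11) = 66
Result: 66


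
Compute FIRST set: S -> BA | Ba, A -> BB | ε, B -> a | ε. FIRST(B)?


Per alternative of B: FIRST(a) = {a}; FIRST(ε) = {ε}
FIRST(B) = {a, ε}


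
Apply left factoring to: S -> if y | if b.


Common prefix: 'if'
Factored: S -> if S', S' -> y | b


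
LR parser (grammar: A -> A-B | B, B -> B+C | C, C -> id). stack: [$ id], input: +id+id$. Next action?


'id' on top is the handle for C -> id
Action: reduce (C -> id)


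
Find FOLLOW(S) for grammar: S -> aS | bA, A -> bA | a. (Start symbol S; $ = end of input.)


$ ∈ FOLLOW(S). For each A -> αBβ: add FIRST(β)\{ε} to FOLLOW(B); if β nullable, add FOLLOW(A).
FOLLOW(S) = {$}


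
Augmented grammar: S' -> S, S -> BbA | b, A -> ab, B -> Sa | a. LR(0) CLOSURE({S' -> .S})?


Start: S' -> .S
For each item with dot before a nonterminal B, add B -> .γ for every B-production
Closure: [S' -> .S, S -> .BbA, S -> .b, B -> .Sa, B -> .a]


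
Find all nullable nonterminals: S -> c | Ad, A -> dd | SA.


A nonterminal is nullable iff some alternative derives ε (directly, or every symbol in it is nullable)
Nullable: {}


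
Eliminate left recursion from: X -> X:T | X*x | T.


Left-recursive alternatives: X:T, X*x; non-recursive: T
Introduce X': X -> TX', X' -> :TX' | *xX' | ε


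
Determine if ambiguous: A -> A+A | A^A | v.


'v+v^v' has two parse trees (no precedence encoded between + and ^)
Ambiguous


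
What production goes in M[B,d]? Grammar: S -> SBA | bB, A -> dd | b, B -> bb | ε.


For [B, d]: ε is nullable and 'd' ∈ FOLLOW(B)
Entry: B -> ε


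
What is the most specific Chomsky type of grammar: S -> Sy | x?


Left-linear: every RHS is a terminal or one nonterminal followed by a terminal
Classification: Type 3 (Regular)


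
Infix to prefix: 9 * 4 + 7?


left-to-right (same/higher precedence on left): tree is (+ (* 9 4) 7)
Prefix: + * 9 4 7


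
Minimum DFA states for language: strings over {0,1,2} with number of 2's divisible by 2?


Track (count of 2) mod 2: states 0..1, accept at 0
Minimal DFA: 2 states


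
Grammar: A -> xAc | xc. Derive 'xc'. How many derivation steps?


Derivation: A => xc
Steps: 1


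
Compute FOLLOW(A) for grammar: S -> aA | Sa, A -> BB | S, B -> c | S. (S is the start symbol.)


$ ∈ FOLLOW(S). For each A -> αBβ: add FIRST(β)\{ε} to FOLLOW(B); if β nullable, add FOLLOW(A).
FOLLOW(A) = {$, a, c}


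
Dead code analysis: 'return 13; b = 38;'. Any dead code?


statement follows a return and is unreachable
Dead: 'b = 38'


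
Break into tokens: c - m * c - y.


Scan left to right, longest-match per lexeme
Tokens: ID(c), OP(-), ID(m), OP(*), ID(c), OP(-), ID(y)


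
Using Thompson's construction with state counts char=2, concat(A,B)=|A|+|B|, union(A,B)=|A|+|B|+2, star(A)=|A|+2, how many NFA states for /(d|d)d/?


Syntax tree has 3 char leaf(s), 1 union(s), 0 star(s)
chars contribute 3×2 = 6; each union adds +2; each star adds +2
Total: 6 + 2 + 0 = 8 states


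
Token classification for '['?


Pattern: delimiter/punctuation
Type: PUNCTUATION


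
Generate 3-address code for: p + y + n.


Break into single-operator statements:
t1 = p + y
t2 = t1 + n


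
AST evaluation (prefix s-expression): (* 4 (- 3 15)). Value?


Evaluate inner: (- 3 15) = -12
Evaluate root: (* 4 -12) = -48
Result: -48


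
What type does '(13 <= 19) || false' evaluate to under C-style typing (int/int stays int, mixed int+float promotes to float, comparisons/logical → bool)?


Operand types: bool || bool
Rule: logical operators take bool operands and yield bool
Result type: bool


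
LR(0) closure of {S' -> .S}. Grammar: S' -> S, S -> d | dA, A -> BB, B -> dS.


Start: S' -> .S
For each item with dot before a nonterminal B, add B -> .γ for every B-production
Closure: [S' -> .S, S -> .d, S -> .dA]


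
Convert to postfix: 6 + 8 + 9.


Left to right (same or higher precedence on left)
Postfix: 6 8 + 9 +


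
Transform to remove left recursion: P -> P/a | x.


Left-recursive alternatives: P/a; non-recursive: x
Introduce P': P -> xP', P' -> /aP' | ε


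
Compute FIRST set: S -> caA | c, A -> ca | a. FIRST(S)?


Per alternative of S: FIRST(caA) = {c}; FIRST(c) = {c}
FIRST(S) = {c}


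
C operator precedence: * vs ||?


'*' is multiplicative (level 10); '||' is logical OR (level 1)
Higher level binds tighter
'*' has higher precedence than '||'


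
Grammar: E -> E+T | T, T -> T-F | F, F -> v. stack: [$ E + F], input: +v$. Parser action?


'F' (not preceded by T-) is the handle for T -> F
Action: reduce (T -> F)


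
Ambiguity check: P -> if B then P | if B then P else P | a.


dangling else: 'if B then if B then a else a' parses two ways
Ambiguous


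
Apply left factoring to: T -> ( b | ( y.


Common prefix: '('
Factored: T -> ( T', T' -> b | y


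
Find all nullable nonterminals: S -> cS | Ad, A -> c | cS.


A nonterminal is nullable iff some alternative derives ε (directly, or every symbol in it is nullable)
Nullable: {}


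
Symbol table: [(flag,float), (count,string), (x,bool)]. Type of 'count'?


Lookup 'count' → type string


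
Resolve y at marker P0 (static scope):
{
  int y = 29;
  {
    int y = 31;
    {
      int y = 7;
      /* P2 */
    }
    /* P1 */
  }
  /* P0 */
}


y declared in the same block as P0
y = 29


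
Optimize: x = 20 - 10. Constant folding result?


20 - 10 = 10 at compile time
Optimized: x = 10


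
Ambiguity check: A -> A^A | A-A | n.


'n^n-n' has two parse trees (no precedence encoded between ^ and -)
Ambiguous


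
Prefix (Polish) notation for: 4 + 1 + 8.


left-to-right (same/higher precedence on left): tree is (+ (+ 4 1) 8)
Prefix: + + 4 1 8


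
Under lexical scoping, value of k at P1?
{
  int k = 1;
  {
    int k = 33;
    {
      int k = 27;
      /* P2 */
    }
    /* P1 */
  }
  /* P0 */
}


k declared in the same block as P1
k = 33


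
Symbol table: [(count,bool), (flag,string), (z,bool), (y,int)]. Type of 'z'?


Lookup 'z' → type bool


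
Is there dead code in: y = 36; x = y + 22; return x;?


y is read by x's definition; x is returned
No dead code


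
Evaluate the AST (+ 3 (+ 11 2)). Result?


Evaluate inner: (+ 11 2) = 13
Evaluate root: (+ 3 13) = 16
Result: 16


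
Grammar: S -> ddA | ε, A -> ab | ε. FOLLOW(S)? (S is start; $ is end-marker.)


$ ∈ FOLLOW(S). For each A -> αBβ: add FIRST(β)\{ε} to FOLLOW(B); if β nullable, add FOLLOW(A).
FOLLOW(S) = {$}


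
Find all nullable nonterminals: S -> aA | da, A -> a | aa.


A nonterminal is nullable iff some alternative derives ε (directly, or every symbol in it is nullable)
Nullable: {}


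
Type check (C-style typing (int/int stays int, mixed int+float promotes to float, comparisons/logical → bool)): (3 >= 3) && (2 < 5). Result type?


Operand types: bool && bool
Rule: logical operators take bool operands and yield bool
Result type: bool


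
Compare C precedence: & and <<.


'<<' is shift (level 8); '&' is bitwise AND (level 5)
Higher level binds tighter
'<<' has higher precedence than '&'


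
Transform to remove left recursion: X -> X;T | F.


Left-recursive alternatives: X;T; non-recursive: F
Introduce X': X -> FX', X' -> ;TX' | ε


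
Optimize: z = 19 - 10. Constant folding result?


19 - 10 = 9 at compile time
Optimized: z = 9


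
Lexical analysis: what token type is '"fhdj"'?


Pattern: double-quoted sequence
Type: STRING_LITERAL


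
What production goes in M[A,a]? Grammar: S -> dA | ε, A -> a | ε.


For [A, a]: 'a' ∈ FIRST(a)
Entry: A -> a


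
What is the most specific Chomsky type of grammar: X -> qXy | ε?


Single nonterminal LHS, but q^n y^n is not regular
Classification: Type 2 (Context-Free)


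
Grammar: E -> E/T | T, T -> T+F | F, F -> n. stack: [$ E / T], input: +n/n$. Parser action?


'+' can extend T; shift to build T -> T+F
Action: shift


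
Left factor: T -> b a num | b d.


Common prefix: 'b'
Factored: T -> b T', T' -> a num | d


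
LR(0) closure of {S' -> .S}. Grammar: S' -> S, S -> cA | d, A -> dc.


Start: S' -> .S
For each item with dot before a nonterminal B, add B -> .γ for every B-production
Closure: [S' -> .S, S -> .cA, S -> .d]


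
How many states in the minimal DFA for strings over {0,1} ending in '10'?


Track the longest suffix of input matching a prefix of '10': 3 classes (prefixes of length 0..2)
Minimal DFA: 3 states


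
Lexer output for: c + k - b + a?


Scan left to right, longest-match per lexeme
Tokens: ID(c), OP(+), ID(k), OP(-), ID(b), OP(+), ID(a)


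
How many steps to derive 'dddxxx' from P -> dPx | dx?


Derivation: P => dPx => ddPxx => dddxxx
Steps: 3


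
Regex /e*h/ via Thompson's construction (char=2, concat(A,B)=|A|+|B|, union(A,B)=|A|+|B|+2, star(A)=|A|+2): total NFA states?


Syntax tree has 2 char leaf(s), 0 union(s), 1 star(s)
chars contribute 2×2 = 4; each union adds +2; each star adds +2
Total: 4 + 0 + 2 = 6 states


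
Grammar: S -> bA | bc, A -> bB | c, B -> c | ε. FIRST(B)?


Per alternative of B: FIRST(c) = {c}; FIRST(ε) = {ε}
FIRST(B) = {c, ε}


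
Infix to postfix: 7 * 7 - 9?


Left to right (same or higher precedence on left)
Postfix: 7 7 * 9 -


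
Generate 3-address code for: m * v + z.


Break into single-operator statements:
t1 = m * v
t2 = t1 + z


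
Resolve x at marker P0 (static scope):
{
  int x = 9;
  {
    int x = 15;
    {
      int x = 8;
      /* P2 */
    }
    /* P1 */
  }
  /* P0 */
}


x declared in the same block as P0
x = 9


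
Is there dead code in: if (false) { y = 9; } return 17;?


condition is constant false, so the whole block is unreachable
Dead: 'if (false) { y = 9; }'


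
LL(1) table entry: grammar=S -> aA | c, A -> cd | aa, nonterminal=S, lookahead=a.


For [S, a]: 'a' ∈ FIRST(aA)
Entry: S -> aA


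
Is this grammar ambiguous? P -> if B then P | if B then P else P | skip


dangling else: 'if B then if B then skip else skip' parses two ways
Ambiguous


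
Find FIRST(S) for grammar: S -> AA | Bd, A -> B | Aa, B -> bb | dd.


Per alternative of S: FIRST(AA) = {b, d}; FIRST(Bd) = {b, d}
FIRST(S) = {b, d}


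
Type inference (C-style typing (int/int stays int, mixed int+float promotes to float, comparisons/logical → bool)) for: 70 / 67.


Operand types: int / int
Rule: mixed int/float promotes to float; int/int stays int
Result type: int


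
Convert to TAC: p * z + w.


Break into single-operator statements:
t1 = p * z
t2 = t1 + w


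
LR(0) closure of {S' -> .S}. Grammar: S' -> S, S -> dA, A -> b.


Start: S' -> .S
For each item with dot before a nonterminal B, add B -> .γ for every B-production
Closure: [S' -> .S, S -> .dA]


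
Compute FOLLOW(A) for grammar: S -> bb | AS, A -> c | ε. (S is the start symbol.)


$ ∈ FOLLOW(S). For each A -> αBβ: add FIRST(β)\{ε} to FOLLOW(B); if β nullable, add FOLLOW(A).
FOLLOW(A) = {b, c}


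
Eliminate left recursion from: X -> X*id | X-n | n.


Left-recursive alternatives: X*id, X-n; non-recursive: n
Introduce X': X -> nX', X' -> *idX' | -nX' | ε


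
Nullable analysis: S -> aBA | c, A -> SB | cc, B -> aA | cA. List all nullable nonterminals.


A nonterminal is nullable iff some alternative derives ε (directly, or every symbol in it is nullable)
Nullable: {}


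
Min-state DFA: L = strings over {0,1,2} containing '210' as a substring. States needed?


KMP-style automaton: 3 progress states + 1 absorbing accept = 4
Minimal DFA: 4 states


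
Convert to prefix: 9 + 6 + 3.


left-to-right (same/higher precedence on left): tree is (+ (+ 9 6) 3)
Prefix: + + 9 6 3


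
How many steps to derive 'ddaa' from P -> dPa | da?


Derivation: P => dPa => ddaa
Steps: 2


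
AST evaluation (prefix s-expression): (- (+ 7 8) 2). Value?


Evaluate inner: (+ 7 8) = 15
Evaluate root: (- 15 2) = 13
Result: 13


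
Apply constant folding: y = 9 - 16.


9 - 16 = -7 at compile time
Optimized: y = -7


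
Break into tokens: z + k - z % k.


Scan left to right, longest-match per lexeme
Tokens: ID(z), OP(+), ID(k), OP(-), ID(z), OP(%), ID(k)


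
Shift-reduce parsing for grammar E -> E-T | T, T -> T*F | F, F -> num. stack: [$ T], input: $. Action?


lookahead ∉ {*} so T won't extend; reduce E -> T
Action: reduce (E -> T)


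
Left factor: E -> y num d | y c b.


Common prefix: 'y'
Factored: E -> y E', E' -> num d | c b


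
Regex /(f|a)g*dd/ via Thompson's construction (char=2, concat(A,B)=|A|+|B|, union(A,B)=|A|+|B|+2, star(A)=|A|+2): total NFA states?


Syntax tree has 5 char leaf(s), 1 union(s), 1 star(s)
chars contribute 5×2 = 10; each union adds +2; each star adds +2
Total: 10 + 2 + 2 = 14 states


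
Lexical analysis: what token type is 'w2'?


Pattern: letter/underscore followed by alphanumerics, not a keyword
Type: IDENTIFIER
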